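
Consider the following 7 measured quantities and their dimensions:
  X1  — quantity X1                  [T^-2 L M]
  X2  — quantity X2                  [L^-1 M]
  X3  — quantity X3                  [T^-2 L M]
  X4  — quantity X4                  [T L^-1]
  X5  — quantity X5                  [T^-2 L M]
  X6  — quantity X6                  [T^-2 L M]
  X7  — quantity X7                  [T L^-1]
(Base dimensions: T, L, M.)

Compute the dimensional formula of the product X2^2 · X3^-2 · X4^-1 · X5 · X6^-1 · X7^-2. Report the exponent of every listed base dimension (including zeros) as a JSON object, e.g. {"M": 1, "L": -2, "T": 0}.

Dimensional matrix (T×L×M by X1×X2×X3×X4×X5×X6×X7):
  T: [-2  0 -2  1 -2 -2  1]
  L: [ 1 -1  1 -1  1  1 -1]
  M: [ 1  1  1  0  1  1  0]
  [T]: (2)·0+(-2)·-2+(-1)·1+(1)·-2+(-1)·-2+(-2)·1 = 1
  [L]: (2)·-1+(-2)·1+(-1)·-1+(1)·1+(-1)·1+(-2)·-1 = -1
  [M]: (2)·1+(-2)·1+(-1)·0+(1)·1+(-1)·1+(-2)·0 = 0
⇒ T L^-1

{"T": 1, "L": -1, "M": 0}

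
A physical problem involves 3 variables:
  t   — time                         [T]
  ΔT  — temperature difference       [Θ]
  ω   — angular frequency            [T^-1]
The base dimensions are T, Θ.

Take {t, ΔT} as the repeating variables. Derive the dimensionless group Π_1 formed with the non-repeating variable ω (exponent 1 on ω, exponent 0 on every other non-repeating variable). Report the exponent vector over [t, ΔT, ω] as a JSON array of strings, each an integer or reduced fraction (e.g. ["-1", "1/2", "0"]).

["1", "0", "1"]

Write exponents as rows T,Θ / cols t,ΔT,ω:
  T: [ 1  0 -1]
  Θ: [ 0  1  0]
Echelon form has 2 nonzero rows (pivots: t,ΔT)
Pivot set = {t,ΔT}, free = {ω}
RREF:
  r0: [   1    0   -1]
  r1: [   0    1    0]
Fix exponent of ω at 1; solve each RREF row for its pivot's exponent:
  r0: exp(t) + (-1)·1 = 0 ⇒ exp(t) = 1
  r1: exp(ΔT) + (0)·1 = 0 ⇒ exp(ΔT) = 0
Π_1 = t · ω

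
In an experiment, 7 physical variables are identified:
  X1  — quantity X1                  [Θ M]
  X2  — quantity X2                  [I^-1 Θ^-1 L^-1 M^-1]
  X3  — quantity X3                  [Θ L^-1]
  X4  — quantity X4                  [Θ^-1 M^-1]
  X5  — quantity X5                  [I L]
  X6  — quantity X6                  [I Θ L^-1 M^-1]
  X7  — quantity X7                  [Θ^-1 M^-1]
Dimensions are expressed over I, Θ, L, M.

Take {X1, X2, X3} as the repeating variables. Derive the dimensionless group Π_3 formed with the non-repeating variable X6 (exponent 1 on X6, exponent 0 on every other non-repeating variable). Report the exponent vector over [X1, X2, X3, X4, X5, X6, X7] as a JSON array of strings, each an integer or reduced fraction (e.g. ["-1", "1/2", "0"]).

["2", "1", "-2", "0", "0", "1", "0"]

Write exponents as rows I,Θ,L,M / cols X1,X2,X3,X4,X5,X6,X7:
  I: [ 0 -1  0  0  1  1  0]
  Θ: [ 1 -1  1 -1  0  1 -1]
  L: [ 0 -1 -1  0  1 -1  0]
  M: [ 1 -1  0 -1  0 -1 -1]
Echelon form has 3 nonzero rows (pivots: X1,X2,X3)
Pivot set = {X1,X2,X3}, free = {X4,X5,X6,X7}
RREF:
  r0: [   1    0    0   -1   -1   -2   -1]
  r1: [   0    1    0    0   -1   -1    0]
  r2: [   0    0    1    0    0    2    0]
  r3: [   0    0    0    0    0    0    0]
Fix exponent of X6 at 1, X4 at 0, X5 at 0, X7 at 0; solve each RREF row for its pivot's exponent:
  r0: exp(X1) + (-2)·1 = 0 ⇒ exp(X1) = 2
  r1: exp(X2) + (-1)·1 = 0 ⇒ exp(X2) = 1
  r2: exp(X3) + (2)·1 = 0 ⇒ exp(X3) = -2
Π_3 = X1^2 · X2 · X3^-2 · X6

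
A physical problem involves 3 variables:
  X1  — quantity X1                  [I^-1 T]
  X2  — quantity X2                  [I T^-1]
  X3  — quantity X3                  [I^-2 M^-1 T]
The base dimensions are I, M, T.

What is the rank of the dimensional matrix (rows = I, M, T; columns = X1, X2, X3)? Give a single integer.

2

Exponent matrix [I,M,T] × [X1,X2,X3]:
  I: [-1  1 -2]
  M: [ 0  0 -1]
  T: [ 1 -1  1]
Echelon form has 2 nonzero rows (pivots: X1,X3)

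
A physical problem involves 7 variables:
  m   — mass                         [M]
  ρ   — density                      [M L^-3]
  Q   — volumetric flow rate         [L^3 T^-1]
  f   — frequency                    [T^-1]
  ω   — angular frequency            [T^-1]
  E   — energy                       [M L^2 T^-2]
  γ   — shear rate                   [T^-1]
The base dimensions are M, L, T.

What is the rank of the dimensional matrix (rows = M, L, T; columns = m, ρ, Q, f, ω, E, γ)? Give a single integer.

Exponent matrix [M,L,T] × [m,ρ,Q,f,ω,E,γ]:
  M: [ 1  1  0  0  0  1  0]
  L: [ 0 -3  3  0  0  2  0]
  T: [ 0  0 -1 -1 -1 -2 -1]
Row reduction gives pivot columns m,ρ,Q; rank = 3

3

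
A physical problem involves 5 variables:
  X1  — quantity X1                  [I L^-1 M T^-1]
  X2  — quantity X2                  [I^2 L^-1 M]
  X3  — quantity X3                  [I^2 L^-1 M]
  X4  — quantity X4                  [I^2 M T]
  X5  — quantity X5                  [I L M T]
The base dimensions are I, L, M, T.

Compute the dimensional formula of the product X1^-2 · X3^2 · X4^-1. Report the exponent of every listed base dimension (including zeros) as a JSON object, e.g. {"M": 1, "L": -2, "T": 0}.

Write exponents as rows I,L,M,T / cols X1,X2,X3,X4,X5:
  I: [ 1  2  2  2  1]
  L: [-1 -1 -1  0  1]
  M: [ 1  1  1  1  1]
  T: [-1  0  0  1  1]
  [I]: (-2)·1+(2)·2+(-1)·2 = 0
  [L]: (-2)·-1+(2)·-1+(-1)·0 = 0
  [M]: (-2)·1+(2)·1+(-1)·1 = -1
  [T]: (-2)·-1+(2)·0+(-1)·1 = 1
⇒ M^-1 T

{"I": 0, "L": 0, "M": -1, "T": 1}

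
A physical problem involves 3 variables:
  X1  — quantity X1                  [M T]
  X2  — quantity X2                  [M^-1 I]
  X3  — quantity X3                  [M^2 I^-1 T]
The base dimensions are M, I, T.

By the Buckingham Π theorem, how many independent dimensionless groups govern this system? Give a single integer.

1

Write exponents as rows M,I,T / cols X1,X2,X3:
  M: [ 1 -1  2]
  I: [ 0  1 -1]
  T: [ 1  0  1]
Row reduction gives pivot columns X1,X2; rank = 2
3 vars − rank 2 = 1 Π group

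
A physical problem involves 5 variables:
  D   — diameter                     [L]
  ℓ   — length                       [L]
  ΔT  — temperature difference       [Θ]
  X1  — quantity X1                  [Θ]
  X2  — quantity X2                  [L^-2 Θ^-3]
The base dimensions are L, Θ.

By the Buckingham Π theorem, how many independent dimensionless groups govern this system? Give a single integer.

3

Exponent matrix [L,Θ] × [D,ℓ,ΔT,X1,X2]:
  L: [ 1  1  0  0 -2]
  Θ: [ 0  0  1  1 -3]
RREF → pivots at {D,ΔT} ⇒ r = 2
n=5, r=2 ⇒ 3 dimensionless groups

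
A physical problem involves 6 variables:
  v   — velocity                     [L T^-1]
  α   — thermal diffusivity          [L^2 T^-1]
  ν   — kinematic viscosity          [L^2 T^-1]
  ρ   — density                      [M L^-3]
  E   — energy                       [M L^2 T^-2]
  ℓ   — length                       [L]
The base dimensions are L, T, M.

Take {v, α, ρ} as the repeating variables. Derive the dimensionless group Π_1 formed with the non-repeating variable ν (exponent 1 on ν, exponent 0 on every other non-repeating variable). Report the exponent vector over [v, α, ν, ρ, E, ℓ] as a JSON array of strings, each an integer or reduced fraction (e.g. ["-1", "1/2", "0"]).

Write exponents as rows L,T,M / cols v,α,ν,ρ,E,ℓ:
  L: [ 1  2  2 -3  2  1]
  T: [-1 -1 -1  0 -2  0]
  M: [ 0  0  0  1  1  0]
Row reduction gives pivot columns v,α,ρ; rank = 3
Pivot set = {v,α,ρ}, free = {ν,E,ℓ}
RREF:
  r0: [   1    0    0    0   -1   -1]
  r1: [   0    1    1    0    3    1]
  r2: [   0    0    0    1    1    0]
Fix exponent of ν at 1, E at 0, ℓ at 0; solve each RREF row for its pivot's exponent:
  r0: exp(v) + (0)·1 = 0 ⇒ exp(v) = 0
  r1: exp(α) + (1)·1 = 0 ⇒ exp(α) = -1
  r2: exp(ρ) + (0)·1 = 0 ⇒ exp(ρ) = 0
Π_1 = α^-1 · ν

["0", "-1", "1", "0", "0", "0"]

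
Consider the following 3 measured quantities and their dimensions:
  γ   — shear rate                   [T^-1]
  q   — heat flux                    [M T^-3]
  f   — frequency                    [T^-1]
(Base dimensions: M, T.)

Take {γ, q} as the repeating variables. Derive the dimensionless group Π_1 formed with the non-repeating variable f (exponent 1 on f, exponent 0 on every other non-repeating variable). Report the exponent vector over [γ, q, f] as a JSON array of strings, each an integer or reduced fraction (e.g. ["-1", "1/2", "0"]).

["-1", "0", "1"]

Exponent matrix [M,T] × [γ,q,f]:
  M: [ 0  1  0]
  T: [-1 -3 -1]
RREF → pivots at {γ,q} ⇒ r = 2
Repeat: γ,q; free: f
RREF:
  r0: [   1    0    1]
  r1: [   0    1    0]
Fix exponent of f at 1; solve each RREF row for its pivot's exponent:
  r0: exp(γ) + (1)·1 = 0 ⇒ exp(γ) = -1
  r1: exp(q) + (0)·1 = 0 ⇒ exp(q) = 0
Π_1 = γ^-1 · f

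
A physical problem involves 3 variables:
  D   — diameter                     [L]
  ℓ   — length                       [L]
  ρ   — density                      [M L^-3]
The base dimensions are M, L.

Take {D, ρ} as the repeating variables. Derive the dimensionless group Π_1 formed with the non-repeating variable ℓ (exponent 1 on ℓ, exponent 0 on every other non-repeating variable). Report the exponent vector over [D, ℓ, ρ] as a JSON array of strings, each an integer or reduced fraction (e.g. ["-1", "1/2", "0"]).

["-1", "1", "0"]

Exponent matrix [M,L] × [D,ℓ,ρ]:
  M: [ 0  0  1]
  L: [ 1  1 -3]
Echelon form has 2 nonzero rows (pivots: D,ρ)
Pivot set = {D,ρ}, free = {ℓ}
RREF:
  r0: [   1    1    0]
  r1: [   0    0    1]
Fix exponent of ℓ at 1; solve each RREF row for its pivot's exponent:
  r0: exp(D) + (1)·1 = 0 ⇒ exp(D) = -1
  r1: exp(ρ) + (0)·1 = 0 ⇒ exp(ρ) = 0
Π_1 = D^-1 · ℓ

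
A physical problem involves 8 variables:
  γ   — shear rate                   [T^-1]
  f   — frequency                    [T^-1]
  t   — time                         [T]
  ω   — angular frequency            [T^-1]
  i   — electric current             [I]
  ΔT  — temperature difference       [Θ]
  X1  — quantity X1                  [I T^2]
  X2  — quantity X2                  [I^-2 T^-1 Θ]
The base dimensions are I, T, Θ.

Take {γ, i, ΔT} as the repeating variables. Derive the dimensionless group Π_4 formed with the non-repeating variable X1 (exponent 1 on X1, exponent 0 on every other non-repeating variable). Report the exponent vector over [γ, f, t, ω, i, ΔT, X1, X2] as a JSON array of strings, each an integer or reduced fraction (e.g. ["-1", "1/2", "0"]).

Write exponents as rows I,T,Θ / cols γ,f,t,ω,i,ΔT,X1,X2:
  I: [ 0  0  0  0  1  0  1 -2]
  T: [-1 -1  1 -1  0  0  2 -1]
  Θ: [ 0  0  0  0  0  1  0  1]
RREF → pivots at {γ,i,ΔT} ⇒ r = 3
Pivot set = {γ,i,ΔT}, free = {f,t,ω,X1,X2}
RREF:
  r0: [   1    1   -1    1    0    0   -2    1]
  r1: [   0    0    0    0    1    0    1   -2]
  r2: [   0    0    0    0    0    1    0    1]
Fix exponent of X1 at 1, f at 0, t at 0, ω at 0, X2 at 0; solve each RREF row for its pivot's exponent:
  r0: exp(γ) + (-2)·1 = 0 ⇒ exp(γ) = 2
  r1: exp(i) + (1)·1 = 0 ⇒ exp(i) = -1
  r2: exp(ΔT) + (0)·1 = 0 ⇒ exp(ΔT) = 0
Π_4 = γ^2 · i^-1 · X1

["2", "0", "0", "0", "-1", "0", "1", "0"]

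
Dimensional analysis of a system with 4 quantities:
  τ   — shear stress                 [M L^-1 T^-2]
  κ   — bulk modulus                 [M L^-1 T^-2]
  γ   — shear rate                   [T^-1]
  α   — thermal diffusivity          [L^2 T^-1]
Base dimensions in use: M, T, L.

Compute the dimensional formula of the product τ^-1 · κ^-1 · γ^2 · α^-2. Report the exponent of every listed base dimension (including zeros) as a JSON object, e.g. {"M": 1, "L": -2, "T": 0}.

Write exponents as rows M,T,L / cols τ,κ,γ,α:
  M: [ 1  1  0  0]
  T: [-2 -2 -1 -1]
  L: [-1 -1  0  2]
  [M]: (-1)·1+(-1)·1+(2)·0+(-2)·0 = -2
  [T]: (-1)·-2+(-1)·-2+(2)·-1+(-2)·-1 = 4
  [L]: (-1)·-1+(-1)·-1+(2)·0+(-2)·2 = -2
⇒ M^-2 T^4 L^-2

{"M": -2, "T": 4, "L": -2}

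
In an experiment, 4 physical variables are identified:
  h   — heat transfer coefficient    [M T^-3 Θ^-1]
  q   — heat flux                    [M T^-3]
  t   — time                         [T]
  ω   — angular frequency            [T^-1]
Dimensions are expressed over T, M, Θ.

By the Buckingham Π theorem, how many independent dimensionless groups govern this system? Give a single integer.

1

Dimensional matrix (T×M×Θ by h×q×t×ω):
  T: [-3 -3  1 -1]
  M: [ 1  1  0  0]
  Θ: [-1  0  0  0]
Echelon form has 3 nonzero rows (pivots: h,q,t)
4 vars − rank 3 = 1 Π group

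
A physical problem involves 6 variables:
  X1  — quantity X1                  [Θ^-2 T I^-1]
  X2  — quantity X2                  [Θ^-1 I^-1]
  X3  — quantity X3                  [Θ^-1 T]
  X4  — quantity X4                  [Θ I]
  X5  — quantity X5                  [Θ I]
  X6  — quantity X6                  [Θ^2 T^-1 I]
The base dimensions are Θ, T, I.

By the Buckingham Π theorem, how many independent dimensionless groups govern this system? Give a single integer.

Dimensional matrix (Θ×T×I by X1×X2×X3×X4×X5×X6):
  Θ: [-2 -1 -1  1  1  2]
  T: [ 1  0  1  0  0 -1]
  I: [-1 -1  0  1  1  1]
Row reduction gives pivot columns X1,X2; rank = 2
6 vars − rank 2 = 4 Π groups

4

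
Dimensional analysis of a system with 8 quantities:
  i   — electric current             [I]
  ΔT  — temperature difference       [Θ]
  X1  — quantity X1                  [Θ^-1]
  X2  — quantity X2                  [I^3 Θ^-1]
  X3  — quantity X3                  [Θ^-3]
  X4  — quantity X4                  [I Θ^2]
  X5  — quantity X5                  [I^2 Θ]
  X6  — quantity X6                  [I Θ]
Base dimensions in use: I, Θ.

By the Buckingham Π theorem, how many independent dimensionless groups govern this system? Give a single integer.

Write exponents as rows I,Θ / cols i,ΔT,X1,X2,X3,X4,X5,X6:
  I: [ 1  0  0  3  0  1  2  1]
  Θ: [ 0  1 -1 -1 -3  2  1  1]
Echelon form has 2 nonzero rows (pivots: i,ΔT)
Π count = n − r = 8 − 2 = 6

6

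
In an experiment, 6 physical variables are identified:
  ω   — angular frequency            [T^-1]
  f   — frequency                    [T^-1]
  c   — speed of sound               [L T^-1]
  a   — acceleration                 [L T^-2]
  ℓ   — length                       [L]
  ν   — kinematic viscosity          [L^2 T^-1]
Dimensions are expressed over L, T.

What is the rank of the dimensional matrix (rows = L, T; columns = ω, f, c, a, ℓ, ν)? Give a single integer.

2

Write exponents as rows L,T / cols ω,f,c,a,ℓ,ν:
  L: [ 0  0  1  1  1  2]
  T: [-1 -1 -1 -2  0 -1]
Row reduction gives pivot columns ω,c; rank = 2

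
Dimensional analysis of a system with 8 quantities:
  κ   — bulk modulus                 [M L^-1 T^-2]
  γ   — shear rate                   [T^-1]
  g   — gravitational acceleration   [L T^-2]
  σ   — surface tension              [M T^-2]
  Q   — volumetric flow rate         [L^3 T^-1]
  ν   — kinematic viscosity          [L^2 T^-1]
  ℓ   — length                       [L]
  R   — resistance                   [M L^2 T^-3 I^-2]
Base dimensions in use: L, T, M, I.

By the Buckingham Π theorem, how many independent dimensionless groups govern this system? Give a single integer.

Dimensional matrix (L×T×M×I by κ×γ×g×σ×Q×ν×ℓ×R):
  L: [-1  0  1  0  3  2  1  2]
  T: [-2 -1 -2 -2 -1 -1  0 -3]
  M: [ 1  0  0  1  0  0  0  1]
  I: [ 0  0  0  0  0  0  0 -2]
Row reduction gives pivot columns κ,γ,g,R; rank = 4
8 vars − rank 4 = 4 Π groups

4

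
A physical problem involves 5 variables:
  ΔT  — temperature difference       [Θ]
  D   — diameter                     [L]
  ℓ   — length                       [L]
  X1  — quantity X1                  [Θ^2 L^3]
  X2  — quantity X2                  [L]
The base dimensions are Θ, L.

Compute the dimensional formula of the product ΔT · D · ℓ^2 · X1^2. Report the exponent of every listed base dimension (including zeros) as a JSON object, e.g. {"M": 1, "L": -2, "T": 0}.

Write exponents as rows Θ,L / cols ΔT,D,ℓ,X1,X2:
  Θ: [ 1  0  0  2  0]
  L: [ 0  1  1  3  1]
  [Θ]: (1)·1+(1)·0+(2)·0+(2)·2 = 5
  [L]: (1)·0+(1)·1+(2)·1+(2)·3 = 9
⇒ Θ^5 L^9

{"Θ": 5, "L": 9}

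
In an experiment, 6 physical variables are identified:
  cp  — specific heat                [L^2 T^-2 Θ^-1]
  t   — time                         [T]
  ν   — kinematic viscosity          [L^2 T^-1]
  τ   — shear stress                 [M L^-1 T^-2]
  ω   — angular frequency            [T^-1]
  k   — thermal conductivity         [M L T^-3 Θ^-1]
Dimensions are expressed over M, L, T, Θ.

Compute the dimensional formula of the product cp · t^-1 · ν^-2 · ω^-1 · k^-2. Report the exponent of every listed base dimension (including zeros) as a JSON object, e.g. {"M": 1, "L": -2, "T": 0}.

Dimensional matrix (M×L×T×Θ by cp×t×ν×τ×ω×k):
  M: [ 0  0  0  1  0  1]
  L: [ 2  0  2 -1  0  1]
  T: [-2  1 -1 -2 -1 -3]
  Θ: [-1  0  0  0  0 -1]
  [M]: (1)·0+(-1)·0+(-2)·0+(-1)·0+(-2)·1 = -2
  [L]: (1)·2+(-1)·0+(-2)·2+(-1)·0+(-2)·1 = -4
  [T]: (1)·-2+(-1)·1+(-2)·-1+(-1)·-1+(-2)·-3 = 6
  [Θ]: (1)·-1+(-1)·0+(-2)·0+(-1)·0+(-2)·-1 = 1
⇒ M^-2 L^-4 T^6 Θ

{"M": -2, "L": -4, "T": 6, "Θ": 1}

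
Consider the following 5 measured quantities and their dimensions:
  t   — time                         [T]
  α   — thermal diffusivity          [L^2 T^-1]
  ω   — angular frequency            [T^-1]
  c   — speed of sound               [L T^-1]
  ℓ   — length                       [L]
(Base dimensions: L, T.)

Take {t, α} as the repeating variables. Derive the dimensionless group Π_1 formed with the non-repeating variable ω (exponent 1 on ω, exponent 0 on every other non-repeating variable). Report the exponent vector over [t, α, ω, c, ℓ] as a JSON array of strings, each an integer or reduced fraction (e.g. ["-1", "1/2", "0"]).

Exponent matrix [L,T] × [t,α,ω,c,ℓ]:
  L: [ 0  2  0  1  1]
  T: [ 1 -1 -1 -1  0]
Echelon form has 2 nonzero rows (pivots: t,α)
Repeat: t,α; free: ω,c,ℓ
RREF:
  r0: [   1    0   -1 -1/2  1/2]
  r1: [   0    1    0  1/2  1/2]
Fix exponent of ω at 1, c at 0, ℓ at 0; solve each RREF row for its pivot's exponent:
  r0: exp(t) + (-1)·1 = 0 ⇒ exp(t) = 1
  r1: exp(α) + (0)·1 = 0 ⇒ exp(α) = 0
Π_1 = t · ω

["1", "0", "1", "0", "0"]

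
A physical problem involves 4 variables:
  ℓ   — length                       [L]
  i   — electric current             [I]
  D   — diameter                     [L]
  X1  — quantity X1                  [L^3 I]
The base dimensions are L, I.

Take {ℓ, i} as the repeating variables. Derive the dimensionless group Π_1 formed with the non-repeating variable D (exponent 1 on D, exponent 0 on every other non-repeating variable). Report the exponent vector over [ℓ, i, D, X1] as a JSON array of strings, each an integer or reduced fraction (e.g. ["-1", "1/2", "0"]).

Write exponents as rows L,I / cols ℓ,i,D,X1:
  L: [ 1  0  1  3]
  I: [ 0  1  0  1]
Echelon form has 2 nonzero rows (pivots: ℓ,i)
Pivot set = {ℓ,i}, free = {D,X1}
RREF:
  r0: [   1    0    1    3]
  r1: [   0    1    0    1]
Fix exponent of D at 1, X1 at 0; solve each RREF row for its pivot's exponent:
  r0: exp(ℓ) + (1)·1 = 0 ⇒ exp(ℓ) = -1
  r1: exp(i) + (0)·1 = 0 ⇒ exp(i) = 0
Π_1 = ℓ^-1 · D

["-1", "0", "1", "0"]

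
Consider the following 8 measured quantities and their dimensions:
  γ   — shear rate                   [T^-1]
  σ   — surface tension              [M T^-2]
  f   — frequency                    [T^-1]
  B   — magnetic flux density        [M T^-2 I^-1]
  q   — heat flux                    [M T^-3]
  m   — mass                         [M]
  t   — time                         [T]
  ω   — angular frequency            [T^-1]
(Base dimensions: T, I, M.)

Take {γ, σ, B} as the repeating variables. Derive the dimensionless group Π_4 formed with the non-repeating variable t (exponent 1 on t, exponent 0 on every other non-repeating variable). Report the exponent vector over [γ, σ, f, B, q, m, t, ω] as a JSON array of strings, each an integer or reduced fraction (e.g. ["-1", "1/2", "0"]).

Exponent matrix [T,I,M] × [γ,σ,f,B,q,m,t,ω]:
  T: [-1 -2 -1 -2 -3  0  1 -1]
  I: [ 0  0  0 -1  0  0  0  0]
  M: [ 0  1  0  1  1  1  0  0]
Echelon form has 3 nonzero rows (pivots: γ,σ,B)
Repeat: γ,σ,B; free: f,q,m,t,ω
RREF:
  r0: [   1    0    1    0    1   -2   -1    1]
  r1: [   0    1    0    0    1    1    0    0]
  r2: [   0    0    0    1    0    0    0    0]
Fix exponent of t at 1, f at 0, q at 0, m at 0, ω at 0; solve each RREF row for its pivot's exponent:
  r0: exp(γ) + (-1)·1 = 0 ⇒ exp(γ) = 1
  r1: exp(σ) + (0)·1 = 0 ⇒ exp(σ) = 0
  r2: exp(B) + (0)·1 = 0 ⇒ exp(B) = 0
Π_4 = γ · t

["1", "0", "0", "0", "0", "0", "1", "0"]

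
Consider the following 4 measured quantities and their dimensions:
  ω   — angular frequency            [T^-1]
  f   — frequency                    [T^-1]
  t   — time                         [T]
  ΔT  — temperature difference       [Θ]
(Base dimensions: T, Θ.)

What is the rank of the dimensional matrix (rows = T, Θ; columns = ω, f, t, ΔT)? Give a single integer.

2

Dimensional matrix (T×Θ by ω×f×t×ΔT):
  T: [-1 -1  1  0]
  Θ: [ 0  0  0  1]
Echelon form has 2 nonzero rows (pivots: ω,ΔT)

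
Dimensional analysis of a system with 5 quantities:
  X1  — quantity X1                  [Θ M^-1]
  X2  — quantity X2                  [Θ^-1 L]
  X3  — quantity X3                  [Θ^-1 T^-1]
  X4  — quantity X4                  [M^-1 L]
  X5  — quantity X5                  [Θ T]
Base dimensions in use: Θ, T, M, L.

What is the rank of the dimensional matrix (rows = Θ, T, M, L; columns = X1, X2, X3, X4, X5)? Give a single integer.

Dimensional matrix (Θ×T×M×L by X1×X2×X3×X4×X5):
  Θ: [ 1 -1 -1  0  1]
  T: [ 0  0 -1  0  1]
  M: [-1  0  0 -1  0]
  L: [ 0  1  0  1  0]
RREF → pivots at {X1,X2,X3} ⇒ r = 3

3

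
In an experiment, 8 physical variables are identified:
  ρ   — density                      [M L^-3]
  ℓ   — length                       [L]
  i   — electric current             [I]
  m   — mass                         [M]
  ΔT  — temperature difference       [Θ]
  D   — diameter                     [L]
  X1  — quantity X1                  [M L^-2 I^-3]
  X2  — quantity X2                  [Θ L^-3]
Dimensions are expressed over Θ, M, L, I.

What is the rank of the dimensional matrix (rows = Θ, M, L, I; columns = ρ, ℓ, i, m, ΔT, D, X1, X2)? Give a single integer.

Dimensional matrix (Θ×M×L×I by ρ×ℓ×i×m×ΔT×D×X1×X2):
  Θ: [ 0  0  0  0  1  0  0  1]
  M: [ 1  0  0  1  0  0  1  0]
  L: [-3  1  0  0  0  1 -2 -3]
  I: [ 0  0  1  0  0  0 -3  0]
Row reduction gives pivot columns ρ,ℓ,i,ΔT; rank = 4

4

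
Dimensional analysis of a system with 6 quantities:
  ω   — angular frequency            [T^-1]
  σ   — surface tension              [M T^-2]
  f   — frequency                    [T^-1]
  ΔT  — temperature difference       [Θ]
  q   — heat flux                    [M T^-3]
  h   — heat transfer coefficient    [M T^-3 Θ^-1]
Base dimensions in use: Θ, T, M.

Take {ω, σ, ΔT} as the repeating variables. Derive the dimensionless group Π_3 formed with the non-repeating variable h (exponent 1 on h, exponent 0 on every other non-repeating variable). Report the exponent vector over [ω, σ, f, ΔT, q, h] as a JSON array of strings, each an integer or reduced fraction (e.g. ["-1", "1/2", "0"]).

Exponent matrix [Θ,T,M] × [ω,σ,f,ΔT,q,h]:
  Θ: [ 0  0  0  1  0 -1]
  T: [-1 -2 -1  0 -3 -3]
  M: [ 0  1  0  0  1  1]
Echelon form has 3 nonzero rows (pivots: ω,σ,ΔT)
Pivot set = {ω,σ,ΔT}, free = {f,q,h}
RREF:
  r0: [   1    0    1    0    1    1]
  r1: [   0    1    0    0    1    1]
  r2: [   0    0    0    1    0   -1]
Fix exponent of h at 1, f at 0, q at 0; solve each RREF row for its pivot's exponent:
  r0: exp(ω) + (1)·1 = 0 ⇒ exp(ω) = -1
  r1: exp(σ) + (1)·1 = 0 ⇒ exp(σ) = -1
  r2: exp(ΔT) + (-1)·1 = 0 ⇒ exp(ΔT) = 1
Π_3 = ω^-1 · σ^-1 · ΔT · h

["-1", "-1", "0", "1", "0", "1"]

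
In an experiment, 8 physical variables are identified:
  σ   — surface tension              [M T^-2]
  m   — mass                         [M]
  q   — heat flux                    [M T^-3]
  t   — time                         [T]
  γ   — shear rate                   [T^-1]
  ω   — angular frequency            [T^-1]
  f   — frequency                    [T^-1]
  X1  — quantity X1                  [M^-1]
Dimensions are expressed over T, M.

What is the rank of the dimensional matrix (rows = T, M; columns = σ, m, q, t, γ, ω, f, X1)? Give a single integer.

Dimensional matrix (T×M by σ×m×q×t×γ×ω×f×X1):
  T: [-2  0 -3  1 -1 -1 -1  0]
  M: [ 1  1  1  0  0  0  0 -1]
Row reduction gives pivot columns σ,m; rank = 2

2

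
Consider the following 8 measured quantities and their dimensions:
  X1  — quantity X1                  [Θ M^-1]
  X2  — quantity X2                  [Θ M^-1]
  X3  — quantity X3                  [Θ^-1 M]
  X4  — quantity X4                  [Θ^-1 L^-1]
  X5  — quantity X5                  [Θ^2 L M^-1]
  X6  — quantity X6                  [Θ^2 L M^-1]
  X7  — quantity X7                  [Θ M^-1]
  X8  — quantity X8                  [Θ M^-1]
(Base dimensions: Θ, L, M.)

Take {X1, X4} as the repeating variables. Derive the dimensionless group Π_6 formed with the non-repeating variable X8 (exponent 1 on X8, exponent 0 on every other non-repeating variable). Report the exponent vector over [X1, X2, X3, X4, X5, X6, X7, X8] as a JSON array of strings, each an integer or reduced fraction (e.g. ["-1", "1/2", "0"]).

Dimensional matrix (Θ×L×M by X1×X2×X3×X4×X5×X6×X7×X8):
  Θ: [ 1  1 -1 -1  2  2  1  1]
  L: [ 0  0  0 -1  1  1  0  0]
  M: [-1 -1  1  0 -1 -1 -1 -1]
RREF → pivots at {X1,X4} ⇒ r = 2
Pivot set = {X1,X4}, free = {X2,X3,X5,X6,X7,X8}
RREF:
  r0: [   1    1   -1    0    1    1    1    1]
  r1: [   0    0    0    1   -1   -1    0    0]
  r2: [   0    0    0    0    0    0    0    0]
Fix exponent of X8 at 1, X2 at 0, X3 at 0, X5 at 0, X6 at 0, X7 at 0; solve each RREF row for its pivot's exponent:
  r0: exp(X1) + (1)·1 = 0 ⇒ exp(X1) = -1
  r1: exp(X4) + (0)·1 = 0 ⇒ exp(X4) = 0
Π_6 = X1^-1 · X8

["-1", "0", "0", "0", "0", "0", "0", "1"]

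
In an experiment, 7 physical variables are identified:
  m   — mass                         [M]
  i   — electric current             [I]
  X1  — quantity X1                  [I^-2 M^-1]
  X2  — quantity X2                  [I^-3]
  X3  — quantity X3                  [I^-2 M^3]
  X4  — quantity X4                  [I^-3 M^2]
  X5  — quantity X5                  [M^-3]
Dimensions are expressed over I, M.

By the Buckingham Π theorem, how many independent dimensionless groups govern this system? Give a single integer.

5

Exponent matrix [I,M] × [m,i,X1,X2,X3,X4,X5]:
  I: [ 0  1 -2 -3 -2 -3  0]
  M: [ 1  0 -1  0  3  2 -3]
Echelon form has 2 nonzero rows (pivots: m,i)
7 vars − rank 2 = 5 Π groups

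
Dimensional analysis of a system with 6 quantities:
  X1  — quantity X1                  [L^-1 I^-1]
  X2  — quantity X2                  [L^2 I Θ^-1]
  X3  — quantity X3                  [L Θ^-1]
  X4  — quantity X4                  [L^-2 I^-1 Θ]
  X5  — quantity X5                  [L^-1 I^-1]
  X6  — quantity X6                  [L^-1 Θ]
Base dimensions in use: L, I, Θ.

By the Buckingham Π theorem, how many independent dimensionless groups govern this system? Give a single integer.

Write exponents as rows L,I,Θ / cols X1,X2,X3,X4,X5,X6:
  L: [-1  2  1 -2 -1 -1]
  I: [-1  1  0 -1 -1  0]
  Θ: [ 0 -1 -1  1  0  1]
Row reduction gives pivot columns X1,X2; rank = 2
Π count = n − r = 6 − 2 = 4

4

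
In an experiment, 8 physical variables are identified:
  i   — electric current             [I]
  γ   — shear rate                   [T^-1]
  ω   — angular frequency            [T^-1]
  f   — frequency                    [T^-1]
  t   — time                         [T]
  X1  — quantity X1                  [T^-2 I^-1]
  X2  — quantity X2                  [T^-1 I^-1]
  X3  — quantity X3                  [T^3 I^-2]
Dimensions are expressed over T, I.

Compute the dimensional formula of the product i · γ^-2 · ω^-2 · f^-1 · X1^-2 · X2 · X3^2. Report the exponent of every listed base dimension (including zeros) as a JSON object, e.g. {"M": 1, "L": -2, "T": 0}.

{"T": 14, "I": -2}

Write exponents as rows T,I / cols i,γ,ω,f,t,X1,X2,X3:
  T: [ 0 -1 -1 -1  1 -2 -1  3]
  I: [ 1  0  0  0  0 -1 -1 -2]
  [T]: (1)·0+(-2)·-1+(-2)·-1+(-1)·-1+(-2)·-2+(1)·-1+(2)·3 = 14
  [I]: (1)·1+(-2)·0+(-2)·0+(-1)·0+(-2)·-1+(1)·-1+(2)·-2 = -2
⇒ T^14 I^-2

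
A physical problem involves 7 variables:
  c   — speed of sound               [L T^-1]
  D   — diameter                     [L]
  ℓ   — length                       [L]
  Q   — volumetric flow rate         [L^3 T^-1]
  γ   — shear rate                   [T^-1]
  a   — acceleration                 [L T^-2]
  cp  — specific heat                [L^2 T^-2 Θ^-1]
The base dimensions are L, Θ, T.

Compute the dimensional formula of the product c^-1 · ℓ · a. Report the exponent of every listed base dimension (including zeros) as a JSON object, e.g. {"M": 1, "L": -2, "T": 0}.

Exponent matrix [L,Θ,T] × [c,D,ℓ,Q,γ,a,cp]:
  L: [ 1  1  1  3  0  1  2]
  Θ: [ 0  0  0  0  0  0 -1]
  T: [-1  0  0 -1 -1 -2 -2]
  [L]: (-1)·1+(1)·1+(1)·1 = 1
  [Θ]: (-1)·0+(1)·0+(1)·0 = 0
  [T]: (-1)·-1+(1)·0+(1)·-2 = -1
⇒ L T^-1

{"L": 1, "Θ": 0, "T": -1}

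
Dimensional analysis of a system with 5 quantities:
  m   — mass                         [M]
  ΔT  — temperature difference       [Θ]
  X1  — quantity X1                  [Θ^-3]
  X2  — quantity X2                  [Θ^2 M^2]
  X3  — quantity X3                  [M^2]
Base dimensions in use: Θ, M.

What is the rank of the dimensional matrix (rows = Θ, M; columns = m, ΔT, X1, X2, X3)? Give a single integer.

2

Exponent matrix [Θ,M] × [m,ΔT,X1,X2,X3]:
  Θ: [ 0  1 -3  2  0]
  M: [ 1  0  0  2  2]
RREF → pivots at {m,ΔT} ⇒ r = 2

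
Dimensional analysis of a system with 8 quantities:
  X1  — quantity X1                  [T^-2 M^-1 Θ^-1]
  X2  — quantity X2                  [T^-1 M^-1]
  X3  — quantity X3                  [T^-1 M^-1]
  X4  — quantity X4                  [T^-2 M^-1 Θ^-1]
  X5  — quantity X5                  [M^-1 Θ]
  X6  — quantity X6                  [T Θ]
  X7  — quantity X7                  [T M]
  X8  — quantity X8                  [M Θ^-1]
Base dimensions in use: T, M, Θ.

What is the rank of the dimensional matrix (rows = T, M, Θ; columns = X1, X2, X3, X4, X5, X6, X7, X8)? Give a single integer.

2

Exponent matrix [T,M,Θ] × [X1,X2,X3,X4,X5,X6,X7,X8]:
  T: [-2 -1 -1 -2  0  1  1  0]
  M: [-1 -1 -1 -1 -1  0  1  1]
  Θ: [-1  0  0 -1  1  1  0 -1]
Row reduction gives pivot columns X1,X2; rank = 2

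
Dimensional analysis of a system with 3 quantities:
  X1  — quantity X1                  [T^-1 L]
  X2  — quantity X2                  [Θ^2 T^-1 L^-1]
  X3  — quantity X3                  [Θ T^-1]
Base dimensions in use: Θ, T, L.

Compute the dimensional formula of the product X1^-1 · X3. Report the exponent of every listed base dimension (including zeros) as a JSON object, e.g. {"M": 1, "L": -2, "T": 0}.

{"Θ": 1, "T": 0, "L": -1}

Write exponents as rows Θ,T,L / cols X1,X2,X3:
  Θ: [ 0  2  1]
  T: [-1 -1 -1]
  L: [ 1 -1  0]
  [Θ]: (-1)·0+(1)·1 = 1
  [T]: (-1)·-1+(1)·-1 = 0
  [L]: (-1)·1+(1)·0 = -1
⇒ Θ L^-1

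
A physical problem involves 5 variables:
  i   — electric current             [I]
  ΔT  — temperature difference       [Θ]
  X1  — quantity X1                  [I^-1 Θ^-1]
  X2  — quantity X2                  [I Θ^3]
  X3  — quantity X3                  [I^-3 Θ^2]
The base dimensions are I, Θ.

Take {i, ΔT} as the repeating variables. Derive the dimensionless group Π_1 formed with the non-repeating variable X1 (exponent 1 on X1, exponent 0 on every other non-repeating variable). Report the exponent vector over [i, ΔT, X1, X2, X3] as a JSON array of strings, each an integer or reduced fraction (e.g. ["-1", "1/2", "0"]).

["1", "1", "1", "0", "0"]

Dimensional matrix (I×Θ by i×ΔT×X1×X2×X3):
  I: [ 1  0 -1  1 -3]
  Θ: [ 0  1 -1  3  2]
Row reduction gives pivot columns i,ΔT; rank = 2
Pivot set = {i,ΔT}, free = {X1,X2,X3}
RREF:
  r0: [   1    0   -1    1   -3]
  r1: [   0    1   -1    3    2]
Fix exponent of X1 at 1, X2 at 0, X3 at 0; solve each RREF row for its pivot's exponent:
  r0: exp(i) + (-1)·1 = 0 ⇒ exp(i) = 1
  r1: exp(ΔT) + (-1)·1 = 0 ⇒ exp(ΔT) = 1
Π_1 = i · ΔT · X1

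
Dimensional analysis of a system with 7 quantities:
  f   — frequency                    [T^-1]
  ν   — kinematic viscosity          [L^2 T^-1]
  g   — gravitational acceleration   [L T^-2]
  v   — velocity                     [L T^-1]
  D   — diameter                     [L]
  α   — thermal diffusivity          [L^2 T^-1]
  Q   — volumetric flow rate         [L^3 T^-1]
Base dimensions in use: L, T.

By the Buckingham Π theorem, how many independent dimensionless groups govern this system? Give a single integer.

5

Write exponents as rows L,T / cols f,ν,g,v,D,α,Q:
  L: [ 0  2  1  1  1  2  3]
  T: [-1 -1 -2 -1  0 -1 -1]
RREF → pivots at {f,ν} ⇒ r = 2
7 vars − rank 2 = 5 Π groups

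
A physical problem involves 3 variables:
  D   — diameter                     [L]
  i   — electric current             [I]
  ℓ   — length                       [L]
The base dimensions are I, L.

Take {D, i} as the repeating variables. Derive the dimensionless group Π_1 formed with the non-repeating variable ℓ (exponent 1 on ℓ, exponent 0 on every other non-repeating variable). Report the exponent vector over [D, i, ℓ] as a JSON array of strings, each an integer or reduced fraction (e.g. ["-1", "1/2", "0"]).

Dimensional matrix (I×L by D×i×ℓ):
  I: [ 0  1  0]
  L: [ 1  0  1]
RREF → pivots at {D,i} ⇒ r = 2
Repeat: D,i; free: ℓ
RREF:
  r0: [   1    0    1]
  r1: [   0    1    0]
Fix exponent of ℓ at 1; solve each RREF row for its pivot's exponent:
  r0: exp(D) + (1)·1 = 0 ⇒ exp(D) = -1
  r1: exp(i) + (0)·1 = 0 ⇒ exp(i) = 0
Π_1 = D^-1 · ℓ

["-1", "0", "1"]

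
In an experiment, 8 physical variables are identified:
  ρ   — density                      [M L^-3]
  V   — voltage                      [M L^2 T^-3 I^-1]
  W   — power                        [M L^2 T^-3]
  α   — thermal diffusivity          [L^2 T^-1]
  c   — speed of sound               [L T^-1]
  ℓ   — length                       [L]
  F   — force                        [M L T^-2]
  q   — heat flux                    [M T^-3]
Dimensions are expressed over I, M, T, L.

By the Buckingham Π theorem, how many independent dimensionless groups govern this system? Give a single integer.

Write exponents as rows I,M,T,L / cols ρ,V,W,α,c,ℓ,F,q:
  I: [ 0 -1  0  0  0  0  0  0]
  M: [ 1  1  1  0  0  0  1  1]
  T: [ 0 -3 -3 -1 -1  0 -2 -3]
  L: [-3  2  2  2  1  1  1  0]
Echelon form has 4 nonzero rows (pivots: ρ,V,W,α)
8 vars − rank 4 = 4 Π groups

4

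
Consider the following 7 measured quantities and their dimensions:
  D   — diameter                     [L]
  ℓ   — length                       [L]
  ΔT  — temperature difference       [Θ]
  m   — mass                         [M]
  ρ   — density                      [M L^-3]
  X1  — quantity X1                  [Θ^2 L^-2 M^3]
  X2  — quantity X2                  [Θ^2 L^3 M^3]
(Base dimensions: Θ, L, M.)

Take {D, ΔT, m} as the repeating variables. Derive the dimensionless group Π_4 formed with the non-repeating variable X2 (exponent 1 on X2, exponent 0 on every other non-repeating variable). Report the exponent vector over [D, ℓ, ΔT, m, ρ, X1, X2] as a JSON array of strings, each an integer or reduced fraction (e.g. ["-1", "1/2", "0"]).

Dimensional matrix (Θ×L×M by D×ℓ×ΔT×m×ρ×X1×X2):
  Θ: [ 0  0  1  0  0  2  2]
  L: [ 1  1  0  0 -3 -2  3]
  M: [ 0  0  0  1  1  3  3]
Row reduction gives pivot columns D,ΔT,m; rank = 3
Repeat: D,ΔT,m; free: ℓ,ρ,X1,X2
RREF:
  r0: [   1    1    0    0   -3   -2    3]
  r1: [   0    0    1    0    0    2    2]
  r2: [   0    0    0    1    1    3    3]
Fix exponent of X2 at 1, ℓ at 0, ρ at 0, X1 at 0; solve each RREF row for its pivot's exponent:
  r0: exp(D) + (3)·1 = 0 ⇒ exp(D) = -3
  r1: exp(ΔT) + (2)·1 = 0 ⇒ exp(ΔT) = -2
  r2: exp(m) + (3)·1 = 0 ⇒ exp(m) = -3
Π_4 = D^-3 · ΔT^-2 · m^-3 · X2

["-3", "0", "-2", "-3", "0", "0", "1"]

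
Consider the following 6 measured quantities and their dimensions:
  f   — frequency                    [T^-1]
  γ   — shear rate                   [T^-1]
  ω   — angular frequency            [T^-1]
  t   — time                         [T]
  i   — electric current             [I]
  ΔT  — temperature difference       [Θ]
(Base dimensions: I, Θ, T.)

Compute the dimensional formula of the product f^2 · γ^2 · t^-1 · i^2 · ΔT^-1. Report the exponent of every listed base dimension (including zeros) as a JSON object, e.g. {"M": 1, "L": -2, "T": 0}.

{"I": 2, "Θ": -1, "T": -5}

Dimensional matrix (I×Θ×T by f×γ×ω×t×i×ΔT):
  I: [ 0  0  0  0  1  0]
  Θ: [ 0  0  0  0  0  1]
  T: [-1 -1 -1  1  0  0]
  [I]: (2)·0+(2)·0+(-1)·0+(2)·1+(-1)·0 = 2
  [Θ]: (2)·0+(2)·0+(-1)·0+(2)·0+(-1)·1 = -1
  [T]: (2)·-1+(2)·-1+(-1)·1+(2)·0+(-1)·0 = -5
⇒ I^2 Θ^-1 T^-5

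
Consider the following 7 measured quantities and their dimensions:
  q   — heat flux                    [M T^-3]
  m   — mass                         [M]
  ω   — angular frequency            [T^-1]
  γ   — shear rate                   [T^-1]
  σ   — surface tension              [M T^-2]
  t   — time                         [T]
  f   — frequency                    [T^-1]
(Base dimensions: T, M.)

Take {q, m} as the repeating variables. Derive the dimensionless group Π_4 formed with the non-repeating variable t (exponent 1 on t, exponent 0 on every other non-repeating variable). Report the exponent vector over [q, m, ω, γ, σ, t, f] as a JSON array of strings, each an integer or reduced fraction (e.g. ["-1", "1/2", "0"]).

["1/3", "-1/3", "0", "0", "0", "1", "0"]

Write exponents as rows T,M / cols q,m,ω,γ,σ,t,f:
  T: [-3  0 -1 -1 -2  1 -1]
  M: [ 1  1  0  0  1  0  0]
Row reduction gives pivot columns q,m; rank = 2
Pivot set = {q,m}, free = {ω,γ,σ,t,f}
RREF:
  r0: [   1    0  1/3  1/3  2/3 -1/3  1/3]
  r1: [   0    1 -1/3 -1/3  1/3  1/3 -1/3]
Fix exponent of t at 1, ω at 0, γ at 0, σ at 0, f at 0; solve each RREF row for its pivot's exponent:
  r0: exp(q) + (-1/3)·1 = 0 ⇒ exp(q) = 1/3
  r1: exp(m) + (1/3)·1 = 0 ⇒ exp(m) = -1/3
Π_4 = q^(1/3) · m^(-1/3) · t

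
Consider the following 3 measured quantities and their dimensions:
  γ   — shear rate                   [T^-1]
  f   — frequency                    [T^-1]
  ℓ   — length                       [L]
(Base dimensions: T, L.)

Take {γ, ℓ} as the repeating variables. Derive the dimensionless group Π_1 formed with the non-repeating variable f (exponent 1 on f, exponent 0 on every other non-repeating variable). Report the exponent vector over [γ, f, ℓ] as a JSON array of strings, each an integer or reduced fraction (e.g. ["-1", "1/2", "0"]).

Dimensional matrix (T×L by γ×f×ℓ):
  T: [-1 -1  0]
  L: [ 0  0  1]
RREF → pivots at {γ,ℓ} ⇒ r = 2
Repeat: γ,ℓ; free: f
RREF:
  r0: [   1    1    0]
  r1: [   0    0    1]
Fix exponent of f at 1; solve each RREF row for its pivot's exponent:
  r0: exp(γ) + (1)·1 = 0 ⇒ exp(γ) = -1
  r1: exp(ℓ) + (0)·1 = 0 ⇒ exp(ℓ) = 0
Π_1 = γ^-1 · f

["-1", "1", "0"]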